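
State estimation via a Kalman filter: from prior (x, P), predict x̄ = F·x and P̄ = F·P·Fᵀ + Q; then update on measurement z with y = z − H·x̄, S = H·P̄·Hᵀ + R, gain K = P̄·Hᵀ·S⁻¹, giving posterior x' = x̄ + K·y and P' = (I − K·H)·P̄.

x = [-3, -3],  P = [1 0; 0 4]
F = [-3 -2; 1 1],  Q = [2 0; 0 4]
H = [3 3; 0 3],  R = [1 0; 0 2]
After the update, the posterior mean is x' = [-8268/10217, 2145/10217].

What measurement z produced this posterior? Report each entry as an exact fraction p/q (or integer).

x̄ = F·x = [15, -6]
P̄ = F·P·Fᵀ + Q = [27 -11; -11 9]
S = H·P̄·Hᵀ + R = [127 -18; -18 83]
K = P̄·Hᵀ·S⁻¹ = [3390/10217 -3327/10217; -12/10217 3321/10217]
x' − x̄ = [-161523/10217, 63447/10217] = K·y
y = (KᵀK)⁻¹·Kᵀ·(x' − x̄) = [-29, 19]
z = y + H·x̄ = [-29, 19] + [27, -18] = [-2, 1]

z = [-2, 1]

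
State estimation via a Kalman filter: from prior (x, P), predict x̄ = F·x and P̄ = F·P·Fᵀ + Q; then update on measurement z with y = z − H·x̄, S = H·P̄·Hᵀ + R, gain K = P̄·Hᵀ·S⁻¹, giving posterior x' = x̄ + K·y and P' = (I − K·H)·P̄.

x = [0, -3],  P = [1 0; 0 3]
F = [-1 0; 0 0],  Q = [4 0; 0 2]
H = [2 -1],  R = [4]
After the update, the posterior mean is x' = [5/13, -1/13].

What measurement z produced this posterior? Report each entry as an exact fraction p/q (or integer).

x̄ = F·x = [0, 0]
P̄ = F·P·Fᵀ + Q = [5 0; 0 2]
S = H·P̄·Hᵀ + R = [26]
K = P̄·Hᵀ·S⁻¹ = [5/13; -1/13]
x' − x̄ = [5/13, -1/13] = K·y
y = (KᵀK)⁻¹·Kᵀ·(x' − x̄) = [1]
z = y + H·x̄ = [1] + [0] = [1]

z = [1]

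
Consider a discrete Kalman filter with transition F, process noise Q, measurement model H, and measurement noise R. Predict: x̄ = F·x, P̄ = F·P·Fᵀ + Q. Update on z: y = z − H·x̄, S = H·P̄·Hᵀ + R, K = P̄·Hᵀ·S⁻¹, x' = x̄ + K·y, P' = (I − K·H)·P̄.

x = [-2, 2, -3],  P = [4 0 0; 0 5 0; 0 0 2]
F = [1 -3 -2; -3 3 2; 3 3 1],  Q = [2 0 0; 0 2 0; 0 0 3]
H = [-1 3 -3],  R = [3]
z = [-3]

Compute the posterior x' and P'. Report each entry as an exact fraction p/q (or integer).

x̄ = F·x = [-2, 6, -3]
P̄ = F·P·Fᵀ + Q = [59 -65 -37; -65 91 13; -37 13 86]
y = z − H·x̄ = [-32]
S = H·P̄·Hᵀ + R = [1589]
K = P̄·Hᵀ·S⁻¹ = [-143/1589; 299/1589; -26/227]
x' = x̄ + K·y = [1398/1589, -34/1589, 151/227]
P' = (I − K·H)·P̄ = [73302/1589 -60528/1589 -12117/227; -60528/1589 55198/1589 10725/227; -12117/227 10725/227 14790/227]

x' = [1398/1589, -34/1589, 151/227]
P' = [73302/1589 -60528/1589 -12117/227; -60528/1589 55198/1589 10725/227; -12117/227 10725/227 14790/227]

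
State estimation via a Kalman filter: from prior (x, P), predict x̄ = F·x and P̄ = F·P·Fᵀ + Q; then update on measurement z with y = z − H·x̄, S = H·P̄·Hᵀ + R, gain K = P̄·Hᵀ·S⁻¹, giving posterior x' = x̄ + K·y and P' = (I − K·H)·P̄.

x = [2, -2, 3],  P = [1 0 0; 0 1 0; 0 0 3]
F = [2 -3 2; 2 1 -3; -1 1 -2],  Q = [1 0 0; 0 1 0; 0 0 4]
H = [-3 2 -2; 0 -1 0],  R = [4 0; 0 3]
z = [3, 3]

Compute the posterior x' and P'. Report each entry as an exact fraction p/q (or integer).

x' = [8255/4127, -4848/4127, -20845/4127]
P' = [19960/4127 3816/4127 -23330/4127; 3816/4127 9627/4127 3405/4127; -23330/4127 3405/4127 37694/4127]

x̄ = F·x = [16, -7, -10]
P̄ = F·P·Fᵀ + Q = [26 -17 -17; -17 33 17; -17 17 18]
y = z − H·x̄ = [45, -4]
S = H·P̄·Hᵀ + R = [306 -83; -83 36]
K = P̄·Hᵀ·S⁻¹ = [-1397/4127 -1272/4127; 249/4127 -3209/4127; 353/4127 -1135/4127]
x' = x̄ + K·y = [8255/4127, -4848/4127, -20845/4127]
P' = (I − K·H)·P̄ = [19960/4127 3816/4127 -23330/4127; 3816/4127 9627/4127 3405/4127; -23330/4127 3405/4127 37694/4127]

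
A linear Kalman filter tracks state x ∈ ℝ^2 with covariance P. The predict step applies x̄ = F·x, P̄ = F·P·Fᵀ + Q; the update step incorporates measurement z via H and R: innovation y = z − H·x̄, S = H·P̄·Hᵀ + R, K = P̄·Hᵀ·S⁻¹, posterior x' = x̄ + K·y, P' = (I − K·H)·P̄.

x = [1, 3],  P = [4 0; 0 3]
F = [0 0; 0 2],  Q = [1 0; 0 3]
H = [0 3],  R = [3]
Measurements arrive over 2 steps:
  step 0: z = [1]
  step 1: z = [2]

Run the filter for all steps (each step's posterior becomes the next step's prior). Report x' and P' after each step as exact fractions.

step 0: x' = [0, 21/46], P' = [1 0; 0 15/46]
step 1: x' = [0, 219/320], P' = [1 0; 0 99/320]

step 0: x̄ = F·x = [0, 6]
step 0: P̄ = F·P·Fᵀ + Q = [1 0; 0 15]
step 0: y = z − H·x̄ = [-17]
step 0: S = H·P̄·Hᵀ + R = [138]
step 0: K = P̄·Hᵀ·S⁻¹ = [0; 15/46]
step 0: x' = x̄ + K·y = [0, 21/46]
step 0: P' = (I − K·H)·P̄ = [1 0; 0 15/46]
step 1: x̄ = F·x = [0, 21/23]
step 1: P̄ = F·P·Fᵀ + Q = [1 0; 0 99/23]
step 1: y = z − H·x̄ = [-17/23]
step 1: S = H·P̄·Hᵀ + R = [960/23]
step 1: K = P̄·Hᵀ·S⁻¹ = [0; 99/320]
step 1: x' = x̄ + K·y = [0, 219/320]
step 1: P' = (I − K·H)·P̄ = [1 0; 0 99/320]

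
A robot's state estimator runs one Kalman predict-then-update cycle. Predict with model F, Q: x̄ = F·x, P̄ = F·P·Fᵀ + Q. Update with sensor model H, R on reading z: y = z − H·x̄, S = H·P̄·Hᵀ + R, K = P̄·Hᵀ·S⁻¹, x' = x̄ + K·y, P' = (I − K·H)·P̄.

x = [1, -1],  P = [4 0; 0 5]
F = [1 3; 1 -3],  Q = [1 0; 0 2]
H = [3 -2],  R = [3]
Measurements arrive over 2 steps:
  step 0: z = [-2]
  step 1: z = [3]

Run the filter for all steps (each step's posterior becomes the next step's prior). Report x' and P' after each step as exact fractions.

step 0: x' = [162/383, 632/383], P' = [3626/1149 1697/383; 1697/383 2658/383]
step 1: x' = [458325/1973486, -1155480/986743], P' = [1732749/1973486 956406/986743; 956406/986743 1658640/986743]

step 0: x̄ = F·x = [-2, 4]
step 0: P̄ = F·P·Fᵀ + Q = [50 -41; -41 51]
step 0: y = z − H·x̄ = [12]
step 0: S = H·P̄·Hᵀ + R = [1149]
step 0: K = P̄·Hᵀ·S⁻¹ = [232/1149; -75/383]
step 0: x' = x̄ + K·y = [162/383, 632/383]
step 0: P' = (I − K·H)·P̄ = [3626/1149 1697/383; 1697/383 2658/383]
step 1: x̄ = F·x = [2058/383, -1734/383]
step 1: P̄ = F·P·Fᵀ + Q = [107087/1149 -68140/1149; -68140/1149 47144/1149]
step 1: y = z − H·x̄ = [-8493/383]
step 1: S = H·P̄·Hᵀ + R = [1973486/1149]
step 1: K = P̄·Hᵀ·S⁻¹ = [457541/1973486; -149354/986743]
step 1: x' = x̄ + K·y = [458325/1973486, -1155480/986743]
step 1: P' = (I − K·H)·P̄ = [1732749/1973486 956406/986743; 956406/986743 1658640/986743]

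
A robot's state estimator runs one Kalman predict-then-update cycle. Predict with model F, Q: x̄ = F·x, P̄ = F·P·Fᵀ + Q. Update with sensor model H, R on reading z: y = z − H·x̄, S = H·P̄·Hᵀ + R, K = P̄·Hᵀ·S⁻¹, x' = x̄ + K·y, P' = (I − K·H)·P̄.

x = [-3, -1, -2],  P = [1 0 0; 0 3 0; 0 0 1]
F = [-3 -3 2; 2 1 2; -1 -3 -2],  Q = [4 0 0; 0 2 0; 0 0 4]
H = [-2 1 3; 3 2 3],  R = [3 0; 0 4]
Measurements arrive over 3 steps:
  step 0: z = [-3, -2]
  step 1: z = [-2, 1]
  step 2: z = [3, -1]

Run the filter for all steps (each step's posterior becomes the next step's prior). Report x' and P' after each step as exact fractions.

step 0: x̄ = F·x = [8, -11, 10]
step 0: P̄ = F·P·Fᵀ + Q = [44 -11 26; -11 13 -15; 26 -15 36]
step 0: y = z − H·x̄ = [-6, -34]
step 0: S = H·P̄·Hᵀ + R = [158 40; 40 932]
step 0: K = P̄·Hᵀ·S⁻¹ = [-6773/36414 3818/18207; -905/18207 -977/18207; 7993/36414 2876/18207]
step 0: x' = x̄ + K·y = [36163/18207, -161629/18207, 60307/18207]
step 0: P' = (I − K·H)·P̄ = [24415/36414 -35606/18207 33241/36414; -35606/18207 176837/18207 -83588/18207; 33241/36414 -83588/18207 85879/36414]
step 1: x̄ = F·x = [29236/1071, 497/289, 109370/6069]
step 1: P̄ = F·P·Fᵀ + Q = [14593/126 177/17 42965/714; 177/17 1429/289 1453/289; 42965/714 1453/289 155137/4046]
step 1: y = z − H·x̄ = [-58031/18207, -839927/6069]
step 1: S = H·P̄·Hᵀ + R = [3012253/36414 -755974/6069; -755974/6069 5420932/2023]
step 1: K = P̄·Hᵀ·S⁻¹ = [-370474519/1876696157 367132072/1876696157; 44323176/1876696157 41425427/1876696157; 339413787/1876696157 229812278/1876696157]
step 1: x' = x̄ + K·y = [1600873163/1876696157, -2646997788/1876696157, 933137965/1876696157]
step 1: P' = (I − K·H)·P̄ = [794138314/1876696157 -1390739725/1876696157 622530932/1876696157; -1390739725/1876696157 6986430805/1876696157 -3211646909/1876696157; 622530932/1876696157 -3211646909/1876696157 1824983378/1876696157]
step 2: x̄ = F·x = [5004649805/1876696157, 2421024468/1876696157, 4473844271/1876696157]
step 2: P̄ = F·P·Fᵀ + Q = [90867916885/1876696157 5693994510/1876696157 43761605703/1876696157; 5693994510/1876696157 7787010807/1876696157 1845665200/1876696157; 43761605703/1876696157 1845665200/1876696157 34084656169/1876696157]
step 2: y = z − H·x̄ = [-203169200/1876696157, -35154227321/1876696157]
step 2: S = H·P̄·Hᵀ + R = [146809417063/1876696157 -80669764776/1876696157; -80669764776/1876696157 2041412804516/1876696157]
step 2: K = P̄·Hᵀ·S⁻¹ = [-7708666070219/39056803597819 7640550996822/39056803597819; 936916591887/39056803597819 767741520228/39056803597819; 7057165087369/39056803597819 4817619383278/39056803597819]
step 2: x' = x̄ + K·y = [-38133971929731/39056803597819, 35902329943272/39056803597819, 2099738667923/39056803597819]
step 2: P' = (I − K·H)·P̄ = [16545957667314/39056803597819 -29041586138625/39056803597819 13002501087532/39056803597819; -29041586138625/39056803597819 145468146998376/39056803597819 -66913523166655/39056803597819; 13002501087532/39056803597819 -66913523166655/39056803597819 38030006867942/39056803597819]

step 0: x' = [36163/18207, -161629/18207, 60307/18207], P' = [24415/36414 -35606/18207 33241/36414; -35606/18207 176837/18207 -83588/18207; 33241/36414 -83588/18207 85879/36414]
step 1: x' = [1600873163/1876696157, -2646997788/1876696157, 933137965/1876696157], P' = [794138314/1876696157 -1390739725/1876696157 622530932/1876696157; -1390739725/1876696157 6986430805/1876696157 -3211646909/1876696157; 622530932/1876696157 -3211646909/1876696157 1824983378/1876696157]
step 2: x' = [-38133971929731/39056803597819, 35902329943272/39056803597819, 2099738667923/39056803597819], P' = [16545957667314/39056803597819 -29041586138625/39056803597819 13002501087532/39056803597819; -29041586138625/39056803597819 145468146998376/39056803597819 -66913523166655/39056803597819; 13002501087532/39056803597819 -66913523166655/39056803597819 38030006867942/39056803597819]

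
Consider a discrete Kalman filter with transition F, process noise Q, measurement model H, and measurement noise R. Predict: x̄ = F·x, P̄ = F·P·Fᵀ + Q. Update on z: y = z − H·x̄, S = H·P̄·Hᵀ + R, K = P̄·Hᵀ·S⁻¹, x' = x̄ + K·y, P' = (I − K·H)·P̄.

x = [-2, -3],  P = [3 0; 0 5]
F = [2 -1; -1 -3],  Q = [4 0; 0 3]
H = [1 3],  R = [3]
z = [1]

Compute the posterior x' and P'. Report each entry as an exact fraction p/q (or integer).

x̄ = F·x = [-1, 11]
P̄ = F·P·Fᵀ + Q = [21 9; 9 51]
y = z − H·x̄ = [-31]
S = H·P̄·Hᵀ + R = [537]
K = P̄·Hᵀ·S⁻¹ = [16/179; 54/179]
x' = x̄ + K·y = [-675/179, 295/179]
P' = (I − K·H)·P̄ = [2991/179 -981/179; -981/179 381/179]

x' = [-675/179, 295/179]
P' = [2991/179 -981/179; -981/179 381/179]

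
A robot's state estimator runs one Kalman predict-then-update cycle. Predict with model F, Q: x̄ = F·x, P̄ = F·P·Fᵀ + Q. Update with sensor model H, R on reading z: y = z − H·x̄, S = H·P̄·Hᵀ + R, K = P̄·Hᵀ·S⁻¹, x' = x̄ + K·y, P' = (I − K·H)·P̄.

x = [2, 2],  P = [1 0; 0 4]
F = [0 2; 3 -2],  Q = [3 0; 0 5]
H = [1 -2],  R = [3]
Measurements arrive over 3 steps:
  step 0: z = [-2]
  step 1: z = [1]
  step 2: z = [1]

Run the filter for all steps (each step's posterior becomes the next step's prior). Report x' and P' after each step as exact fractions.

step 0: x̄ = F·x = [4, 2]
step 0: P̄ = F·P·Fᵀ + Q = [19 -16; -16 30]
step 0: y = z − H·x̄ = [-2]
step 0: S = H·P̄·Hᵀ + R = [206]
step 0: K = P̄·Hᵀ·S⁻¹ = [51/206; -38/103]
step 0: x' = x̄ + K·y = [361/103, 282/103]
step 0: P' = (I − K·H)·P̄ = [1313/206 290/103; 290/103 202/103]
step 1: x̄ = F·x = [564/103, 519/103]
step 1: P̄ = F·P·Fᵀ + Q = [1117/103 932/103; 932/103 7503/206]
step 1: y = z − H·x̄ = [577/103]
step 1: S = H·P̄·Hᵀ + R = [12704/103]
step 1: K = P̄·Hᵀ·S⁻¹ = [-747/12704; -6571/12704]
step 1: x' = x̄ + K·y = [65379/12704, 27203/12704]
step 1: P' = (I − K·H)·P̄ = [132353/12704 67297/12704; 67297/12704 43505/12704]
step 2: x̄ = F·x = [27203/6352, 141731/12704]
step 2: P̄ = F·P·Fᵀ + Q = [53033/3176 114881/6352; 114881/6352 621153/12704]
step 2: y = z − H·x̄ = [7555/397]
step 2: S = H·P̄·Hᵀ + R = [56744/397]
step 2: K = P̄·Hᵀ·S⁻¹ = [-7731/56744; -15821/28372]
step 2: x' = x̄ + K·y = [191777/113488, 123619/226976]
step 2: P' = (I − K·H)·P̄ = [199241/14186 820157/113488; 820157/113488 1010009/226976]

step 0: x' = [361/103, 282/103], P' = [1313/206 290/103; 290/103 202/103]
step 1: x' = [65379/12704, 27203/12704], P' = [132353/12704 67297/12704; 67297/12704 43505/12704]
step 2: x' = [191777/113488, 123619/226976], P' = [199241/14186 820157/113488; 820157/113488 1010009/226976]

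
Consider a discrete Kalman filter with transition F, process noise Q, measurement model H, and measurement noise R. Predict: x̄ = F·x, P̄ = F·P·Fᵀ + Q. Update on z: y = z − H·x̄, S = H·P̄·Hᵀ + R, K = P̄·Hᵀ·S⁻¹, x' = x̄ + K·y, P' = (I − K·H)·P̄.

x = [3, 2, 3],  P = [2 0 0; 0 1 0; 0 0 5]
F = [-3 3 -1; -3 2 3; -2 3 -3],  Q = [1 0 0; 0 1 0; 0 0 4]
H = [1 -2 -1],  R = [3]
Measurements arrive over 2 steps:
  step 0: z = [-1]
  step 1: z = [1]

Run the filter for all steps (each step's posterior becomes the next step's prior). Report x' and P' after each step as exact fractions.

step 0: x̄ = F·x = [-6, 4, -9]
step 0: P̄ = F·P·Fᵀ + Q = [33 9 36; 9 68 -27; 36 -27 66]
step 0: y = z − H·x̄ = [4]
step 0: S = H·P̄·Hᵀ + R = [158]
step 0: K = P̄·Hᵀ·S⁻¹ = [-21/158; -50/79; 12/79]
step 0: x' = x̄ + K·y = [-516/79, 116/79, -663/79]
step 0: P' = (I − K·H)·P̄ = [4773/158 -339/79 3096/79; -339/79 372/79 -933/79; 3096/79 -933/79 4926/79]
step 1: x̄ = F·x = [2559/79, -209/79, 3369/79]
step 1: P̄ = F·P·Fᵀ + Q = [120215/158 -22179/158 82782/79; -22179/158 9047/158 -16887/79; 82782/79 -16887/79 115558/79]
step 1: y = z − H·x̄ = [471/79]
step 1: S = H·P̄·Hᵀ + R = [10485/158]
step 1: K = P̄·Hᵀ·S⁻¹ = [-991/10485; -6499/10485; 1996/10485]
step 1: x' = x̄ + K·y = [111242/3495, -22162/3495, 153013/3495]
step 1: P' = (I − K·H)·P̄ = [7971343/10485 -1512578/10485 10999472/10485; -1512578/10485 333043/10485 -2159167/10485; 10999472/10485 -2159167/10485 15311818/10485]

step 0: x' = [-516/79, 116/79, -663/79], P' = [4773/158 -339/79 3096/79; -339/79 372/79 -933/79; 3096/79 -933/79 4926/79]
step 1: x' = [111242/3495, -22162/3495, 153013/3495], P' = [7971343/10485 -1512578/10485 10999472/10485; -1512578/10485 333043/10485 -2159167/10485; 10999472/10485 -2159167/10485 15311818/10485]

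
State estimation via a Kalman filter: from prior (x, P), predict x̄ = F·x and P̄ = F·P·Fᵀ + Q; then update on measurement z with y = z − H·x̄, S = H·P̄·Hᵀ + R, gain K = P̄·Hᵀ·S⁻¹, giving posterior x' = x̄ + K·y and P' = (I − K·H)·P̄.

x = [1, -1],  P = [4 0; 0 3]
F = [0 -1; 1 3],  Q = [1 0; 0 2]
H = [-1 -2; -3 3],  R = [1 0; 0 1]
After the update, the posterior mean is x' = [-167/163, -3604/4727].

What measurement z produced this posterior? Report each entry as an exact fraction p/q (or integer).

z = [3, 1]

x̄ = F·x = [1, -2]
P̄ = F·P·Fᵀ + Q = [4 -9; -9 33]
S = H·P̄·Hᵀ + R = [101 -213; -213 496]
K = P̄·Hᵀ·S⁻¹ = [-47/163 -33/163; -1434/4727 585/4727]
x' − x̄ = [-330/163, 5850/4727] = K·y
y = (KᵀK)⁻¹·Kᵀ·(x' − x̄) = [0, 10]
z = y + H·x̄ = [0, 10] + [3, -9] = [3, 1]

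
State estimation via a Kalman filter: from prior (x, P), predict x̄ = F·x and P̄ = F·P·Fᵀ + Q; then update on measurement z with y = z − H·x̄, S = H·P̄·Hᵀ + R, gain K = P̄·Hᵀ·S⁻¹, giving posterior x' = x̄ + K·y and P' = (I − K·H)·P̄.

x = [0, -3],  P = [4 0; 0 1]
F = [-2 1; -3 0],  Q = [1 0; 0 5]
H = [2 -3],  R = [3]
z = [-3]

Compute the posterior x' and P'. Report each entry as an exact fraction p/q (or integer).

x̄ = F·x = [-3, 0]
P̄ = F·P·Fᵀ + Q = [18 24; 24 41]
y = z − H·x̄ = [3]
S = H·P̄·Hᵀ + R = [156]
K = P̄·Hᵀ·S⁻¹ = [-3/13; -25/52]
x' = x̄ + K·y = [-48/13, -75/52]
P' = (I − K·H)·P̄ = [126/13 87/13; 87/13 257/52]

x' = [-48/13, -75/52]
P' = [126/13 87/13; 87/13 257/52]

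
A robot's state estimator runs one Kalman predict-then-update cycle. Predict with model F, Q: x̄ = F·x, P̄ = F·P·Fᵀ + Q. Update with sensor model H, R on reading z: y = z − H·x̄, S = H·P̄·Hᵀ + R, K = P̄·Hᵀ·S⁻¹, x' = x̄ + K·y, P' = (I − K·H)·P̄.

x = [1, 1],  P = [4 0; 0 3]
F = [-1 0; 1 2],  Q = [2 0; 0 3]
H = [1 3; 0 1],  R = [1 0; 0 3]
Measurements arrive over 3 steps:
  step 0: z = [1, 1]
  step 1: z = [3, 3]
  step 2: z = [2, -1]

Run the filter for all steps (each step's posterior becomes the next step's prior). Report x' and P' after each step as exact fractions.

step 0: x̄ = F·x = [-1, 3]
step 0: P̄ = F·P·Fᵀ + Q = [6 -4; -4 19]
step 0: y = z − H·x̄ = [-7, -2]
step 0: S = H·P̄·Hᵀ + R = [154 53; 53 22]
step 0: K = P̄·Hᵀ·S⁻¹ = [80/579 -298/579; 53/193 39/193]
step 0: x' = x̄ + K·y = [-181/193, 130/193]
step 0: P' = (I − K·H)·P̄ = [2762/579 -298/193; -298/193 117/193]
step 1: x̄ = F·x = [181/193, 79/193]
step 1: P̄ = F·P·Fᵀ + Q = [3920/579 -974/579; -974/579 2327/579]
step 1: y = z − H·x̄ = [161/193, 500/193]
step 1: S = H·P̄·Hᵀ + R = [19598/579 6007/579; 6007/579 4064/579]
step 1: K = P̄·Hᵀ·S⁻¹ = [17110/75237 -43322/75237; 6007/25079 5481/25079]
step 1: x' = x̄ + K·y = [-27401/75237, 29476/25079]
step 1: P' = (I − K·H)·P̄ = [407008/75237 -43322/25079; -43322/25079 16443/25079]
step 2: x̄ = F·x = [27401/75237, 149455/75237]
step 2: P̄ = F·P·Fᵀ + Q = [557482/75237 -147076/75237; -147076/75237 310171/75237]
step 2: y = z − H·x̄ = [-325292/75237, -224692/75237]
step 2: S = H·P̄·Hᵀ + R = [2541802/75237 783437/75237; 783437/75237 535882/75237]
step 2: K = P̄·Hᵀ·S⁻¹ = [471904/1989267 -1235870/1989267; 783437/3315445 773643/3315445]
step 2: x' = x̄ + K·y = [2375047/1989267, 177659/663089]
step 2: P' = (I − K·H)·P̄ = [11594734/1989267 -1235870/663089; -1235870/663089 2320929/3315445]

step 0: x' = [-181/193, 130/193], P' = [2762/579 -298/193; -298/193 117/193]
step 1: x' = [-27401/75237, 29476/25079], P' = [407008/75237 -43322/25079; -43322/25079 16443/25079]
step 2: x' = [2375047/1989267, 177659/663089], P' = [11594734/1989267 -1235870/663089; -1235870/663089 2320929/3315445]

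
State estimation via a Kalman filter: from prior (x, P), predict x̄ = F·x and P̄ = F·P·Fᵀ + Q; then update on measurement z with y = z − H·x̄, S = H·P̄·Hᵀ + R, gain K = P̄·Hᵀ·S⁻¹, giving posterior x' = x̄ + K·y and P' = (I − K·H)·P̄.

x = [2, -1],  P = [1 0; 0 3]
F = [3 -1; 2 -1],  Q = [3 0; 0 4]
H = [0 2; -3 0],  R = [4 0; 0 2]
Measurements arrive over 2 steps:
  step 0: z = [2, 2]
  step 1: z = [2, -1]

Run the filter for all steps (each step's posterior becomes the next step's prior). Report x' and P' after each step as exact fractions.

step 0: x̄ = F·x = [7, 5]
step 0: P̄ = F·P·Fᵀ + Q = [15 9; 9 11]
step 0: y = z − H·x̄ = [-8, 23]
step 0: S = H·P̄·Hᵀ + R = [48 -54; -54 137]
step 0: K = P̄·Hᵀ·S⁻¹ = [3/305 -99/305; 389/915 -9/305]
step 0: x' = x̄ + K·y = [-166/305, 842/915]
step 0: P' = (I − K·H)·P̄ = [66/305 6/305; 6/305 778/915]
step 1: x̄ = F·x = [-2336/915, -1838/915]
step 1: P̄ = F·P·Fᵀ + Q = [5197/915 1876/915; 1876/915 5158/915]
step 1: y = z − H·x̄ = [5506/915, -2641/305]
step 1: S = H·P̄·Hᵀ + R = [24292/915 -3752/305; -3752/305 16201/305]
step 1: K = P̄·Hᵀ·S⁻¹ = [1876/287969 -91941/287969; 119683/287969 -5628/287969]
step 1: x' = x̄ + K·y = [72221/287969, 190468/287969]
step 1: P' = (I − K·H)·P̄ = [61294/287969 3752/287969; 3752/287969 239366/287969]

step 0: x' = [-166/305, 842/915], P' = [66/305 6/305; 6/305 778/915]
step 1: x' = [72221/287969, 190468/287969], P' = [61294/287969 3752/287969; 3752/287969 239366/287969]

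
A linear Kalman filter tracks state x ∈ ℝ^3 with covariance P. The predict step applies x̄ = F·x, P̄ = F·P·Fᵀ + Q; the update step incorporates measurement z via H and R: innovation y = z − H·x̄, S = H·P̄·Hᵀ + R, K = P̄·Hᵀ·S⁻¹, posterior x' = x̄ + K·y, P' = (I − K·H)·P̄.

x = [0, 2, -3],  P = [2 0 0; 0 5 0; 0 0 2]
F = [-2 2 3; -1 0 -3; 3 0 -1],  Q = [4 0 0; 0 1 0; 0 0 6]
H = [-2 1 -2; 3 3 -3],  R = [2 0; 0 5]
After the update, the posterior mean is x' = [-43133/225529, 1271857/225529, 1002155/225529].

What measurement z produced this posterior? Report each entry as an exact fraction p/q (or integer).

x̄ = F·x = [-5, 9, 3]
P̄ = F·P·Fᵀ + Q = [50 -14 -18; -14 21 0; -18 0 26]
S = H·P̄·Hᵀ + R = [239 -39; -39 950]
K = P̄·Hᵀ·S⁻¹ = [-67782/225529 35676/225529; 47369/225529 6930/225529; -20348/225529 -32172/225529]
x' − x̄ = [1084512/225529, -757904/225529, 325568/225529] = K·y
y = (KᵀK)⁻¹·Kᵀ·(x' − x̄) = [-16, 0]
z = y + H·x̄ = [-16, 0] + [13, 3] = [-3, 3]

z = [-3, 3]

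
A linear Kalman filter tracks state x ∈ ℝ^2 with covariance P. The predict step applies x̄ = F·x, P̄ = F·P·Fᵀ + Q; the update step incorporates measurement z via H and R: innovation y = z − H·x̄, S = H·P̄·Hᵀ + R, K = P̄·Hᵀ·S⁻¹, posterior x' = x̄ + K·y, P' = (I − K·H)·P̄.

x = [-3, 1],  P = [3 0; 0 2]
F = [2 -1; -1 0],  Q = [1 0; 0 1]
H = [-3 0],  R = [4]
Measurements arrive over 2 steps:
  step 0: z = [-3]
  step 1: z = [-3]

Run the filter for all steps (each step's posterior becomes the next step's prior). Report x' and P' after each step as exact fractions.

step 0: x' = [107/139, -15/139], P' = [60/139 -24/139; -24/139 232/139]
step 1: x' = [7279/6919, -4487/6919], P' = [2828/6919 -576/6919; -576/6919 8563/6919]

step 0: x̄ = F·x = [-7, 3]
step 0: P̄ = F·P·Fᵀ + Q = [15 -6; -6 4]
step 0: y = z − H·x̄ = [-24]
step 0: S = H·P̄·Hᵀ + R = [139]
step 0: K = P̄·Hᵀ·S⁻¹ = [-45/139; 18/139]
step 0: x' = x̄ + K·y = [107/139, -15/139]
step 0: P' = (I − K·H)·P̄ = [60/139 -24/139; -24/139 232/139]
step 1: x̄ = F·x = [229/139, -107/139]
step 1: P̄ = F·P·Fᵀ + Q = [707/139 -144/139; -144/139 199/139]
step 1: y = z − H·x̄ = [270/139]
step 1: S = H·P̄·Hᵀ + R = [6919/139]
step 1: K = P̄·Hᵀ·S⁻¹ = [-2121/6919; 432/6919]
step 1: x' = x̄ + K·y = [7279/6919, -4487/6919]
step 1: P' = (I − K·H)·P̄ = [2828/6919 -576/6919; -576/6919 8563/6919]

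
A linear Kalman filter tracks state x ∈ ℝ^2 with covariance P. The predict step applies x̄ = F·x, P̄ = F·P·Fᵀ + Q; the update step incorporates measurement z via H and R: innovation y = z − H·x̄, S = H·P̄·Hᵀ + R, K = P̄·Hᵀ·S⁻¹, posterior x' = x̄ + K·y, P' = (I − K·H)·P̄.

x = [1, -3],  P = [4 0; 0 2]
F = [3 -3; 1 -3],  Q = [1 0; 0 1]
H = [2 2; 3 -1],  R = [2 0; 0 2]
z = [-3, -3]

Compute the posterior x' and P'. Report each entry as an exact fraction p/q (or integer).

x̄ = F·x = [12, 10]
P̄ = F·P·Fᵀ + Q = [55 30; 30 23]
y = z − H·x̄ = [-47, -29]
S = H·P̄·Hᵀ + R = [554 404; 404 340]
K = P̄·Hᵀ·S⁻¹ = [815/6286 3055/12572; 2243/6286 -2853/12572]
x' = x̄ + K·y = [-14341/12572, -2385/12572]
P' = (I − K·H)·P̄ = [1935/12572 -305/12572; -305/12572 4791/12572]

x' = [-14341/12572, -2385/12572]
P' = [1935/12572 -305/12572; -305/12572 4791/12572]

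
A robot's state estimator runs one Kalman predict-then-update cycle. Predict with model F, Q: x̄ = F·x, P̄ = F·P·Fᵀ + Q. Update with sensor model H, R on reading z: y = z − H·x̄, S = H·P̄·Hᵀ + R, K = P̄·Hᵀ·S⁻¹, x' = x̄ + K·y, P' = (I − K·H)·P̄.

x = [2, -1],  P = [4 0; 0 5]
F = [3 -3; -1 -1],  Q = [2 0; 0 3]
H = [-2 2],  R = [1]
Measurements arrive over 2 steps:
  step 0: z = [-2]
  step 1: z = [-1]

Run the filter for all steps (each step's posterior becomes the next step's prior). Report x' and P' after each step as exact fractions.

step 0: x' = [111/119, -11/119], P' = [4031/357 1317/119; 1317/119 1320/119]
step 1: x' = [210066/75977, 170858/75977], P' = [288967/75977 287239/75977; 287239/75977 304416/75977]

step 0: x̄ = F·x = [9, -1]
step 0: P̄ = F·P·Fᵀ + Q = [83 3; 3 12]
step 0: y = z − H·x̄ = [18]
step 0: S = H·P̄·Hᵀ + R = [357]
step 0: K = P̄·Hᵀ·S⁻¹ = [-160/357; 6/119]
step 0: x' = x̄ + K·y = [111/119, -11/119]
step 0: P' = (I − K·H)·P̄ = [4031/357 1317/119; 1317/119 1320/119]
step 1: x̄ = F·x = [366/119, -100/119]
step 1: P̄ = F·P·Fᵀ + Q = [505/119 -71/119; -71/119 16964/357]
step 1: y = z − H·x̄ = [813/119]
step 1: S = H·P̄·Hᵀ + R = [75977/357]
step 1: K = P̄·Hᵀ·S⁻¹ = [-3456/75977; 34354/75977]
step 1: x' = x̄ + K·y = [210066/75977, 170858/75977]
step 1: P' = (I − K·H)·P̄ = [288967/75977 287239/75977; 287239/75977 304416/75977]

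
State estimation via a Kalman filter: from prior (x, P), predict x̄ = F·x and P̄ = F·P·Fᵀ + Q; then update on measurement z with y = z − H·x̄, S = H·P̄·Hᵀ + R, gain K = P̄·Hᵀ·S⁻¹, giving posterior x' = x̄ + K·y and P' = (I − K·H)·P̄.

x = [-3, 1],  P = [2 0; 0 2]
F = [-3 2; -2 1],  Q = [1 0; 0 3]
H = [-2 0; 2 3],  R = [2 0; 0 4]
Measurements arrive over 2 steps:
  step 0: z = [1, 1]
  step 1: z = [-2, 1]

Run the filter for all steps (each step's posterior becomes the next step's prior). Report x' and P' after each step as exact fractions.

step 0: x̄ = F·x = [11, 7]
step 0: P̄ = F·P·Fᵀ + Q = [27 16; 16 13]
step 0: y = z − H·x̄ = [23, -42]
step 0: S = H·P̄·Hᵀ + R = [110 -204; -204 421]
step 0: K = P̄·Hᵀ·S⁻¹ = [-963/2347 102/2347; 506/2347 641/2347]
step 0: x' = x̄ + K·y = [-616/2347, 1145/2347]
step 0: P' = (I − K·H)·P̄ = [963/2347 -506/2347; -506/2347 1192/2347]
step 1: x̄ = F·x = [4138/2347, 2377/2347]
step 1: P̄ = F·P·Fᵀ + Q = [21854/2347 11704/2347; 11704/2347 14109/2347]
step 1: y = z − H·x̄ = [3582/2347, -13060/2347]
step 1: S = H·P̄·Hᵀ + R = [92110/2347 -157640/2347; -157640/2347 364233/2347]
step 1: K = P̄·Hᵀ·S⁻¹ = [-744506/1853245 15764/370649; 391244/1853245 100759/370649]
step 1: x' = x̄ + K·y = [1692594/1853245, -329341/1853245]
step 1: P' = (I − K·H)·P̄ = [744506/1853245 -391244/1853245; -391244/1853245 932556/1853245]

step 0: x' = [-616/2347, 1145/2347], P' = [963/2347 -506/2347; -506/2347 1192/2347]
step 1: x' = [1692594/1853245, -329341/1853245], P' = [744506/1853245 -391244/1853245; -391244/1853245 932556/1853245]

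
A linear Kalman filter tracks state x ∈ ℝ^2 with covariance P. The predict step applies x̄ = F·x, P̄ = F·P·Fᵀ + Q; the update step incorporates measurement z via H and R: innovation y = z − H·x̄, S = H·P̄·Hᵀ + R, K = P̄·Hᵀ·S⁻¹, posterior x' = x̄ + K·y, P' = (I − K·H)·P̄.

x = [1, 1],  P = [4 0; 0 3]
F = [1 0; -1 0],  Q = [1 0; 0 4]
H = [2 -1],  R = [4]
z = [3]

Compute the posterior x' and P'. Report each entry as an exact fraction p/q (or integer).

x̄ = F·x = [1, -1]
P̄ = F·P·Fᵀ + Q = [5 -4; -4 8]
y = z − H·x̄ = [0]
S = H·P̄·Hᵀ + R = [48]
K = P̄·Hᵀ·S⁻¹ = [7/24; -1/3]
x' = x̄ + K·y = [1, -1]
P' = (I − K·H)·P̄ = [11/12 2/3; 2/3 8/3]

x' = [1, -1]
P' = [11/12 2/3; 2/3 8/3]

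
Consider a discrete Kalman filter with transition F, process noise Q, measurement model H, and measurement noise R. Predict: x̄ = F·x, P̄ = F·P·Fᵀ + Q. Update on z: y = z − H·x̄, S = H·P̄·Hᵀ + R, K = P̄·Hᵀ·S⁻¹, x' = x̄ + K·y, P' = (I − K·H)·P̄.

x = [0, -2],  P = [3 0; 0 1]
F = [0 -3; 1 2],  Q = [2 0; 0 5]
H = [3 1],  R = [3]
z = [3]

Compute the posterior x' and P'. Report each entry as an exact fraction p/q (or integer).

x' = [57/26, -41/13]
P' = [43/26 -51/13; -51/13 150/13]

x̄ = F·x = [6, -4]
P̄ = F·P·Fᵀ + Q = [11 -6; -6 12]
y = z − H·x̄ = [-11]
S = H·P̄·Hᵀ + R = [78]
K = P̄·Hᵀ·S⁻¹ = [9/26; -1/13]
x' = x̄ + K·y = [57/26, -41/13]
P' = (I − K·H)·P̄ = [43/26 -51/13; -51/13 150/13]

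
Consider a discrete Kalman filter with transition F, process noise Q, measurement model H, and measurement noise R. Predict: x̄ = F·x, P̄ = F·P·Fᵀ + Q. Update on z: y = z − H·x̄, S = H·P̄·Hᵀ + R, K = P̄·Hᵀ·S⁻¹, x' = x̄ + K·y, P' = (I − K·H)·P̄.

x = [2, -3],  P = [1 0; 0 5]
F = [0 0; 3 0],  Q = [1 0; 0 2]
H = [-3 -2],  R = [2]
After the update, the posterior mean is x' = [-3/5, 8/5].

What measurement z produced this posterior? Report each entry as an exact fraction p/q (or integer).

z = [-1]

x̄ = F·x = [0, 6]
P̄ = F·P·Fᵀ + Q = [1 0; 0 11]
S = H·P̄·Hᵀ + R = [55]
K = P̄·Hᵀ·S⁻¹ = [-3/55; -2/5]
x' − x̄ = [-3/5, -22/5] = K·y
y = (KᵀK)⁻¹·Kᵀ·(x' − x̄) = [11]
z = y + H·x̄ = [11] + [-12] = [-1]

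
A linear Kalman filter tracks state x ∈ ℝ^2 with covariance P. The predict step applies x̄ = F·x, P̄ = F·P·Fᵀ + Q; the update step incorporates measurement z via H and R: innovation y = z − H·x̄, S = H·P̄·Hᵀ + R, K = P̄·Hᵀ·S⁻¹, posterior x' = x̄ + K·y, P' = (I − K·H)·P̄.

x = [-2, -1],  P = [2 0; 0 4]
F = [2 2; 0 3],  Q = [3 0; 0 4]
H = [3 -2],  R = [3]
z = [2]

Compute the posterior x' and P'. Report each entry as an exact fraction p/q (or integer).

x' = [-123/59, -233/59]
P' = [2097/118 1548/59; 1548/59 2328/59]

x̄ = F·x = [-6, -3]
P̄ = F·P·Fᵀ + Q = [27 24; 24 40]
y = z − H·x̄ = [14]
S = H·P̄·Hᵀ + R = [118]
K = P̄·Hᵀ·S⁻¹ = [33/118; -4/59]
x' = x̄ + K·y = [-123/59, -233/59]
P' = (I − K·H)·P̄ = [2097/118 1548/59; 1548/59 2328/59]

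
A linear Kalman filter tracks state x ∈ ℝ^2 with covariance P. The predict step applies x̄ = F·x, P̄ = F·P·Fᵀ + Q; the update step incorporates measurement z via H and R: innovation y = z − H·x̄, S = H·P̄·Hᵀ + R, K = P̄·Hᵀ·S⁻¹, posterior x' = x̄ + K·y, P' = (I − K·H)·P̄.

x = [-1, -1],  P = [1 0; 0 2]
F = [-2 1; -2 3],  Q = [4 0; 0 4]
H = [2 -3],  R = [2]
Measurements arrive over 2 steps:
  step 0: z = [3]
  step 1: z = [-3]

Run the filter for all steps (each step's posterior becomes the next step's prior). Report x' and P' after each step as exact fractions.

step 0: x̄ = F·x = [1, -1]
step 0: P̄ = F·P·Fᵀ + Q = [10 10; 10 26]
step 0: y = z − H·x̄ = [-2]
step 0: S = H·P̄·Hᵀ + R = [156]
step 0: K = P̄·Hᵀ·S⁻¹ = [-5/78; -29/78]
step 0: x' = x̄ + K·y = [44/39, -10/39]
step 0: P' = (I − K·H)·P̄ = [365/39 245/39; 245/39 173/39]
step 1: x̄ = F·x = [-98/39, -118/39]
step 1: P̄ = F·P·Fᵀ + Q = [809/39 19/39; 19/39 233/39]
step 1: y = z − H·x̄ = [-275/39]
step 1: S = H·P̄·Hᵀ + R = [5183/39]
step 1: K = P̄·Hᵀ·S⁻¹ = [1561/5183; -661/5183]
step 1: x' = x̄ + K·y = [-24031/5183, -11021/5183]
step 1: P' = (I − K·H)·P̄ = [45034/5183 28982/5183; 28982/5183 19762/5183]

step 0: x' = [44/39, -10/39], P' = [365/39 245/39; 245/39 173/39]
step 1: x' = [-24031/5183, -11021/5183], P' = [45034/5183 28982/5183; 28982/5183 19762/5183]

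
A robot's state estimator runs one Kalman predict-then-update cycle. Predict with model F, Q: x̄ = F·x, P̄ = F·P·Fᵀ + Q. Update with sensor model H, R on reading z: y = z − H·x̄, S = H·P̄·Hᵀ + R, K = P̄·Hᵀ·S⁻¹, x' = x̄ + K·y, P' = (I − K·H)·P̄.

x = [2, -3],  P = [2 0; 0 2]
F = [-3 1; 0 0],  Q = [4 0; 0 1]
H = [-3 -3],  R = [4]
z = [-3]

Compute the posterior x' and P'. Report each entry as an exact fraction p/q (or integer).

x' = [99/229, 90/229]
P' = [312/229 -216/229; -216/229 220/229]

x̄ = F·x = [-9, 0]
P̄ = F·P·Fᵀ + Q = [24 0; 0 1]
y = z − H·x̄ = [-30]
S = H·P̄·Hᵀ + R = [229]
K = P̄·Hᵀ·S⁻¹ = [-72/229; -3/229]
x' = x̄ + K·y = [99/229, 90/229]
P' = (I − K·H)·P̄ = [312/229 -216/229; -216/229 220/229]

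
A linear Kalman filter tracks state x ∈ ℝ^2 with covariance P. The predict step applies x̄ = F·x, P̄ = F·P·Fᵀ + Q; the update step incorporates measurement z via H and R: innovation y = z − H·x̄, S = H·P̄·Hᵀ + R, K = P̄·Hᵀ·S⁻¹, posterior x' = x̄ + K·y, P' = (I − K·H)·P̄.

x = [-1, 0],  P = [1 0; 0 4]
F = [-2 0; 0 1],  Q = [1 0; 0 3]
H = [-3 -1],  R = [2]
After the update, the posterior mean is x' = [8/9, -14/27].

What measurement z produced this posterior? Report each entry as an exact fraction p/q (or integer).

x̄ = F·x = [2, 0]
P̄ = F·P·Fᵀ + Q = [5 0; 0 7]
S = H·P̄·Hᵀ + R = [54]
K = P̄·Hᵀ·S⁻¹ = [-5/18; -7/54]
x' − x̄ = [-10/9, -14/27] = K·y
y = (KᵀK)⁻¹·Kᵀ·(x' − x̄) = [4]
z = y + H·x̄ = [4] + [-6] = [-2]

z = [-2]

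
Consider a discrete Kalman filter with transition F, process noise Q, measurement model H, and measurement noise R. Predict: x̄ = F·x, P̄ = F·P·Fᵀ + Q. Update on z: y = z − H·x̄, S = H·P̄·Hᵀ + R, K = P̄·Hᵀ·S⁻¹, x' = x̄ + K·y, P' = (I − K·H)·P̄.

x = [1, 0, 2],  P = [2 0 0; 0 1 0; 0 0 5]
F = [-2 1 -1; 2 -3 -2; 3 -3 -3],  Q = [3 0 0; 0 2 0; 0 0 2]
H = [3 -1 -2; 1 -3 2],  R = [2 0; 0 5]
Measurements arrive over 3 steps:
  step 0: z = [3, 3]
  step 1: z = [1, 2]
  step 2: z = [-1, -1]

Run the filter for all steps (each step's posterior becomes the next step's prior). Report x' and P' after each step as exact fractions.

step 0: x̄ = F·x = [-4, -2, -3]
step 0: P̄ = F·P·Fᵀ + Q = [17 -1 0; -1 39 51; 0 51 74]
step 0: y = z − H·x̄ = [7, 7]
step 0: S = H·P̄·Hᵀ + R = [700 86; 86 63]
step 0: K = P̄·Hᵀ·S⁻¹ = [389/9176 1191/4588; -13/62 1/31; -12107/36704 6807/18352]
step 0: x' = x̄ + K·y = [-17307/9176, -201/62, -99563/36704]
step 0: P' = (I − K·H)·P̄ = [22031/2294 287/31 89321/9176; 287/31 289/31 585/62; 89321/9176 585/62 374873/36704]
step 1: x̄ = F·x = [119027/36704, 208823/18352, 14451/1184]
step 1: P̄ = F·P·Fᵀ + Q = [1614409/36704 1046293/18352 68169/1184; 1046293/18352 820585/9176 52485/592; 68169/1184 52485/592 109207/1184]
step 1: y = z − H·x̄ = [993231/36704, 311357/36704]
step 1: S = H·P̄·Hᵀ + R = [6528993/36704 1691955/36704; 1691955/36704 1729257/36704]
step 1: K = P̄·Hᵀ·S⁻¹ = [-16464467/76536573 -3226514/76536573; -36015382/76536573 -19922236/76536573; -44380877/76536573 4557362/76536573]
step 1: x' = x̄ + K·y = [-224708426/76536573, -272704009/76536573, -228164935/76536573]
step 1: P' = (I − K·H)·P̄ = [2666000771/76536573 2678266147/76536573 892110850/25512191; 2678266147/76536573 2721176633/76536573 897608762/25512191; 892110850/25512191 897608762/25512191 2712466559/76536573]
step 2: x̄ = F·x = [404877778/76536573, 825025045/76536573, 276160518/25512191]
step 2: P̄ = F·P·Fᵀ + Q = [10933869035/76536573 16069020697/76536573 5370419375/25512191; 16069020697/76536573 24921593431/76536573 8287935054/25512191; 5370419375/25512191 8287935054/25512191 8379321805/25512191]
step 2: y = z − H·x̄ = [1190818246/76536573, 336697676/76536573]
step 2: S = H·P̄·Hᵀ + R = [33737348518/76536573 10224571916/76536573; 10224571916/76536573 5828000813/76536573]
step 2: K = P̄·Hᵀ·S⁻¹ = [-757173609375/1804616148529 -12397109342/94979797291; -1223127718240/1804616148529 -33216316584/94979797291; -2835525255975/3609232297058 -2794708767/94979797291]
step 2: x' = x̄ + K·y = [-3270523404032/1804616148529, -2353940779447/1804616148529, -2757960978859/1804616148529]
step 2: P' = (I − K·H)·P̄ = [89018990690149/1804616148529 89692008841709/1804616148529 89439655223744/1804616148529; 89692008841709/1804616148529 91092460219699/1804616148529 90214910870954/1804616148529; 89439655223744/1804616148529 90214910870954/1804616148529 180939580056253/3609232297058]

step 0: x' = [-17307/9176, -201/62, -99563/36704], P' = [22031/2294 287/31 89321/9176; 287/31 289/31 585/62; 89321/9176 585/62 374873/36704]
step 1: x' = [-224708426/76536573, -272704009/76536573, -228164935/76536573], P' = [2666000771/76536573 2678266147/76536573 892110850/25512191; 2678266147/76536573 2721176633/76536573 897608762/25512191; 892110850/25512191 897608762/25512191 2712466559/76536573]
step 2: x' = [-3270523404032/1804616148529, -2353940779447/1804616148529, -2757960978859/1804616148529], P' = [89018990690149/1804616148529 89692008841709/1804616148529 89439655223744/1804616148529; 89692008841709/1804616148529 91092460219699/1804616148529 90214910870954/1804616148529; 89439655223744/1804616148529 90214910870954/1804616148529 180939580056253/3609232297058]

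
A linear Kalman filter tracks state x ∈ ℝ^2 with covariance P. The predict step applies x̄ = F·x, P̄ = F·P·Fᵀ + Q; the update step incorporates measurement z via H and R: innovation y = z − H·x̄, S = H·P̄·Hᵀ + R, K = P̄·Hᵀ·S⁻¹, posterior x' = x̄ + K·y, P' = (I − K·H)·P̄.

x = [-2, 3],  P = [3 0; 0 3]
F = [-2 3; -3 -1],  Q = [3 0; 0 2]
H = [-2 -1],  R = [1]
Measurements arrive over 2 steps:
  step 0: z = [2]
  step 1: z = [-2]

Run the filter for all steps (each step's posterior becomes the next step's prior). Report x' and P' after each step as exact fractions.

step 0: x' = [66/79, -839/237], P' = [435/79 -839/79; -839/79 5084/237]
step 1: x' = [-3215/10594, 27445/10594], P' = [403677/370790 -126675/74158; -126675/74158 257869/74158]

step 0: x̄ = F·x = [13, 3]
step 0: P̄ = F·P·Fᵀ + Q = [42 9; 9 32]
step 0: y = z − H·x̄ = [31]
step 0: S = H·P̄·Hᵀ + R = [237]
step 0: K = P̄·Hᵀ·S⁻¹ = [-31/79; -50/237]
step 0: x' = x̄ + K·y = [66/79, -839/237]
step 0: P' = (I − K·H)·P̄ = [435/79 -839/79; -839/79 5084/237]
step 1: x̄ = F·x = [-971/79, 245/237]
step 1: P̄ = F·P·Fᵀ + Q = [27297/79 3399/79; 3399/79 2201/237]
step 1: y = z − H·x̄ = [-6055/237]
step 1: S = H·P̄·Hᵀ + R = [370790/237]
step 1: K = P̄·Hᵀ·S⁻¹ = [-173979/370790; -4519/74158]
step 1: x' = x̄ + K·y = [-3215/10594, 27445/10594]
step 1: P' = (I − K·H)·P̄ = [403677/370790 -126675/74158; -126675/74158 257869/74158]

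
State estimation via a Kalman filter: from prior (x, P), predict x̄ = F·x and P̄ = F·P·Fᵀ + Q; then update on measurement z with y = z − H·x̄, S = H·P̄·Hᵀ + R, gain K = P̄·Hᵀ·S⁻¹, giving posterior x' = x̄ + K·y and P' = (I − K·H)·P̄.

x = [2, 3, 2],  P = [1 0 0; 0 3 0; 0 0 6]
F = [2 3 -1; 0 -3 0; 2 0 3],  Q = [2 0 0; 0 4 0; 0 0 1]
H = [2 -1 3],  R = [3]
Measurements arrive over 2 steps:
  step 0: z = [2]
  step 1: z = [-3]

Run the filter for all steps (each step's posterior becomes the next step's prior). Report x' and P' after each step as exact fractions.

step 0: x̄ = F·x = [11, -9, 10]
step 0: P̄ = F·P·Fᵀ + Q = [39 -27 -14; -27 31 0; -14 0 59]
step 0: y = z − H·x̄ = [-59]
step 0: S = H·P̄·Hᵀ + R = [661]
step 0: K = P̄·Hᵀ·S⁻¹ = [63/661; -85/661; 149/661]
step 0: x' = x̄ + K·y = [3554/661, -934/661, -2181/661]
step 0: P' = (I − K·H)·P̄ = [21810/661 -12492/661 -18641/661; -12492/661 13266/661 12665/661; -18641/661 12665/661 16798/661]
step 1: x̄ = F·x = [6487/661, 2802/661, 565/661]
step 1: P̄ = F·P·Fᵀ + Q = [73424/661 -6447/661 1315/661; -6447/661 122038/661 -39033/661; 1315/661 -39033/661 15391/661]
step 1: y = z − H·x̄ = [-13850/661]
step 1: S = H·P̄·Hᵀ + R = [832002/661]
step 1: K = P̄·Hᵀ·S⁻¹ = [78620/416001; -252031/832002; 43918/416001]
step 1: x' = x̄ + K·y = [2435267/416001, 4403857/416001, -564635/416001]
step 1: P' = (I − K·H)·P̄ = [27507184/416001 25919393/416001 -9619705/416001; 25919393/416001 57513215/832002 -7820075/416001; -9619705/416001 -7820075/416001 3850363/416001]

step 0: x' = [3554/661, -934/661, -2181/661], P' = [21810/661 -12492/661 -18641/661; -12492/661 13266/661 12665/661; -18641/661 12665/661 16798/661]
step 1: x' = [2435267/416001, 4403857/416001, -564635/416001], P' = [27507184/416001 25919393/416001 -9619705/416001; 25919393/416001 57513215/832002 -7820075/416001; -9619705/416001 -7820075/416001 3850363/416001]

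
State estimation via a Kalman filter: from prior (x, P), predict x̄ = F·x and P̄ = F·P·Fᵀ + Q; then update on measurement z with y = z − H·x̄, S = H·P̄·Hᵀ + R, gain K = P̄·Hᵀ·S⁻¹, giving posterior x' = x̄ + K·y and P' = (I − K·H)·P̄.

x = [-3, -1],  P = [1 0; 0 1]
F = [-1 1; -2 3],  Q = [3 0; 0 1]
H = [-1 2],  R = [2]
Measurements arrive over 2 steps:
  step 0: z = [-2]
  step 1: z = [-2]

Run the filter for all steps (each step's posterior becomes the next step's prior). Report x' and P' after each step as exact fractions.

step 0: x' = [56/43, -9/43], P' = [190/43 100/43; 100/43 73/43]
step 1: x' = [-688/461, -1737/922], P' = [2058/461 1032/461; 1032/461 1453/922]

step 0: x̄ = F·x = [2, 3]
step 0: P̄ = F·P·Fᵀ + Q = [5 5; 5 14]
step 0: y = z − H·x̄ = [-6]
step 0: S = H·P̄·Hᵀ + R = [43]
step 0: K = P̄·Hᵀ·S⁻¹ = [5/43; 23/43]
step 0: x' = x̄ + K·y = [56/43, -9/43]
step 0: P' = (I − K·H)·P̄ = [190/43 100/43; 100/43 73/43]
step 1: x̄ = F·x = [-65/43, -139/43]
step 1: P̄ = F·P·Fᵀ + Q = [192/43 99/43; 99/43 260/43]
step 1: y = z − H·x̄ = [127/43]
step 1: S = H·P̄·Hᵀ + R = [922/43]
step 1: K = P̄·Hᵀ·S⁻¹ = [3/461; 421/922]
step 1: x' = x̄ + K·y = [-688/461, -1737/922]
step 1: P' = (I − K·H)·P̄ = [2058/461 1032/461; 1032/461 1453/922]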